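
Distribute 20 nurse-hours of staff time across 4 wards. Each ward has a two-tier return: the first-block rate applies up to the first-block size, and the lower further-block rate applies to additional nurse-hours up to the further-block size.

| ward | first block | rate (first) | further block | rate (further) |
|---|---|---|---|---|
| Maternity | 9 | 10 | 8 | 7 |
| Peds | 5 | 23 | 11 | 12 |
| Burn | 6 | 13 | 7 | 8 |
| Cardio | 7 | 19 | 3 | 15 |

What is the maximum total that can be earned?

358

Order all 8 blocks by rate: Peds/T1 23 > Cardio/T1 19 > Cardio/T2 15 > Burn/T1 13 > Peds/T2 12 > Maternity/T1 10 > Burn/T2 8 > Maternity/T2 7.
Peds T1 at 23: fill all 5 → 15 left.
Cardio/T1 (19): +7 → 8 left.
Cardio T2 at 15: fill all 3 → 5 left.
5 remain; put them into Burn T1 at 13.
Total = 23×5 + 19×7 + 15×3 + 13×5 = 358.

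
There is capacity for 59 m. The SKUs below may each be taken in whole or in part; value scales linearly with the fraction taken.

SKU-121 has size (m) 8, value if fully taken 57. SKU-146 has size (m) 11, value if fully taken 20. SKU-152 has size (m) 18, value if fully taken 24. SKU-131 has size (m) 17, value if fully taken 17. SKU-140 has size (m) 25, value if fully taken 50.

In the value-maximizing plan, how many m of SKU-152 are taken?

15

Best value per unit of size first: SKU-121 57/8≈7.12, SKU-140 50/25≈2, SKU-146 20/11≈1.82, SKU-152 24/18≈1.33, SKU-131 17/17≈1.
SKU-121: take in full, 8 m for value 57 → 51 left.
Take all of SKU-140 (25 m, value 50) → 26 m left.
Take all of SKU-146 (11 m, value 20) → 15 m left.
15 m left: a 15/18 share of SKU-152 gives 24×15/18 = 20.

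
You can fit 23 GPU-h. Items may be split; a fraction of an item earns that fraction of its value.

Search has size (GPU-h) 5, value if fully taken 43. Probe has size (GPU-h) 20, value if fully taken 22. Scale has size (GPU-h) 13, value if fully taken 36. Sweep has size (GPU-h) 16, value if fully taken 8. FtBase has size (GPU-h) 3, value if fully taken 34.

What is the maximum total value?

115.2

Rank by value-to-size ratio: FtBase 34/3≈11.3, Search 43/5≈8.6, Scale 36/13≈2.77, Probe 22/20≈1.1, Sweep 8/16≈0.5.
Take all of FtBase (3 GPU-h, value 34) — 20 GPU-h left.
Search: take in full, 5 GPU-h for value 43 — 15 left.
All 13 GPU-h of Scale fit (value 36) — 2 remain.
Fill the last 2 GPU-h with part of Probe: 2/20 of it earns 2.2.
Total value = 115.2.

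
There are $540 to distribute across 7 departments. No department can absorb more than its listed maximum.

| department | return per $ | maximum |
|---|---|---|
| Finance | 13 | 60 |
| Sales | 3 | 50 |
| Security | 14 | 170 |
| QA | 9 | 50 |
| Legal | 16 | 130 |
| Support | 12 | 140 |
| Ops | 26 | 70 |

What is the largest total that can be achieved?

8380

Rank by return per $: Ops 26 > Legal 16 > Security 14 > Finance 13 > Support 12 > QA 9 > Sales 3.
Give Ops 70 to hit its cap of 70 — 470 left.
Give Legal 130 to hit its cap of 130 — 340 left.
Security takes 170 to reach its cap of 170 — 170 left.
Finance: +60 to 60 (cap) — 110 left.
Support has room for 140 but only 110 remain, so it gets 110.
Total = 13×60 + 14×170 + 16×130 + 12×110 + 26×70 = 8380.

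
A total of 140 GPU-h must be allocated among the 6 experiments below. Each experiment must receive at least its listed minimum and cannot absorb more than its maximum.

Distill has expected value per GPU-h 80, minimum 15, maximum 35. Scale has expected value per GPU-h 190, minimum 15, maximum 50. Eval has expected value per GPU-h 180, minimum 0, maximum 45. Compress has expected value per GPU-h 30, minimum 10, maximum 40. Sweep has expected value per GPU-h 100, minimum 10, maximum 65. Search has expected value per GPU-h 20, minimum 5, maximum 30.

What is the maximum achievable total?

20700

Meeting every minimum uses 15+15+0+10+10+5 = 55 GPU-h, leaving 85.
Highest expected value per GPU-h first: Scale 190 > Eval 180 > Sweep 100 > Distill 80 > Compress 30 > Search 20.
Scale takes 35 more to reach its cap of 50 — 50 left.
Eval takes 45 more to reach its cap of 45 — 5 left.
Only 5 left; Sweep takes them to reach 15.
Total = 80×15 + 190×50 + 180×45 + 30×10 + 100×15 + 20×5 = 20700.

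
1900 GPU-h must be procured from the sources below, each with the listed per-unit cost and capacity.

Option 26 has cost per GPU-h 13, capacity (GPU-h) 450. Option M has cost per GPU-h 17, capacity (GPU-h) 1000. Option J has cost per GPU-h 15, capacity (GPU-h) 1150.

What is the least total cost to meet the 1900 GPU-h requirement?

Fill from the cheapest source first.
Option 26 at 13: take all 450 GPU-h — 1450 still needed.
Option J (15): use full 1150 — 300 GPU-h to go.
Take 300 from Option M at 17 to finish.
Cost = 450×13 + 1150×15 + 300×17 = 28200.

28200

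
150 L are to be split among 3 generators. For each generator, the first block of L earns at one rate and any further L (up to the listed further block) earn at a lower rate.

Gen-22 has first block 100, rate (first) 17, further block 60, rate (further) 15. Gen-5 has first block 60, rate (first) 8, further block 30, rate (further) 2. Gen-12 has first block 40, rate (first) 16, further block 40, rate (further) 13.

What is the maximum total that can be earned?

2490

Rank every tier by rate: Gen-22/T1 17 > Gen-12/T1 16 > Gen-22/T2 15 > Gen-12/T2 13 > Gen-5/T1 8 > Gen-5/T2 2.
Gen-22 T1 at 17: fill all 100 → 50 left.
Gen-12/T1 (16): +40 → 10 left.
10 remain; put them into Gen-22 T2 at 15.
Total = 17×100 + 16×40 + 15×10 = 2490.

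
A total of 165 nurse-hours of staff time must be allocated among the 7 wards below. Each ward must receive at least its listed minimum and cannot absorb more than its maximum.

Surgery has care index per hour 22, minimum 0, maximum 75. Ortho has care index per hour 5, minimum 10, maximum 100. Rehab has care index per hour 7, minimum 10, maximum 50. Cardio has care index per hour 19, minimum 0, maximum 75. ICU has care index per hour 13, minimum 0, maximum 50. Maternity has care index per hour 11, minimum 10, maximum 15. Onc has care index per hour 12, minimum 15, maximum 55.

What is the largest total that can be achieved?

Meeting every minimum uses 0+10+10+0+0+10+15 = 45 nurse-hours, leaving 120.
Highest care index per hour first: Surgery 22 > Cardio 19 > ICU 13 > Onc 12 > Maternity 11 > Rehab 7 > Ortho 5.
Give Surgery 75 more to hit its cap of 75 → 45 left.
Cardio has room for 75 more but only 45 remain, so it gets 45.
Total = 22×75 + 5×10 + 7×10 + 19×45 + 11×10 + 12×15 = 2915.

2915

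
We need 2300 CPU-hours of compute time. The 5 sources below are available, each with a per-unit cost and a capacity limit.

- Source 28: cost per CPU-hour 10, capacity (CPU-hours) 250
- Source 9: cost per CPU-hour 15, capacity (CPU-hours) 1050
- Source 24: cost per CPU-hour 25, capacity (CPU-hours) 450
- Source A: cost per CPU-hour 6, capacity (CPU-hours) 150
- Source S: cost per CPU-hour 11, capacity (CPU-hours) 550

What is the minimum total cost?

32700

Use sources in increasing cost order.
Take 150 from Source A at 6 → need 2150 more.
Source 28 at 10: take all 250 CPU-hours → 1900 still needed.
Source S at 11: take all 550 CPU-hours → 1350 still needed.
Take 1050 from Source 9 at 15 → need 300 more.
Source 24 (25): take the remaining 300 → done.
Cost = 150×6 + 250×10 + 550×11 + 1050×15 + 300×25 = 32700.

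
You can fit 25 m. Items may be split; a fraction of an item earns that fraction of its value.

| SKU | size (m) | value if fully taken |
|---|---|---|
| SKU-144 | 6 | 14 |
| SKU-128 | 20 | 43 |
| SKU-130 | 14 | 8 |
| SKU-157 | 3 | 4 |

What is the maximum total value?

54.85

Best value per unit of size first: SKU-144 14/6≈2.33, SKU-128 43/20≈2.15, SKU-157 4/3≈1.33, SKU-130 8/14≈0.571.
SKU-144: take in full, 6 m for value 14 ; 19 left.
19 m left: a 19/20 share of SKU-128 gives 43×19/20 = 40.85.
Total value = 54.85.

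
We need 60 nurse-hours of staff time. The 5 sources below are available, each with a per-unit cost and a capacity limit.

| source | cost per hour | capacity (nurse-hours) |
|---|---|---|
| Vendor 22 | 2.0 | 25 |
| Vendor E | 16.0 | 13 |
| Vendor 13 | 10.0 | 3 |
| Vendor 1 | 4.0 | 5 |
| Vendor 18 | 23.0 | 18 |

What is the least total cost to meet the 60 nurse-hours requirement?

Cheapest first:
Take 25 from Vendor 22 at 2.0 ; need 35 more.
Vendor 1 at 4.0: take all 5 nurse-hours ; 30 still needed.
Take 3 from Vendor 13 at 10.0 ; need 27 more.
Vendor E (16.0): use full 13 ; 14 nurse-hours to go.
Vendor 18 (23.0): take the remaining 14 ; done.
Cost = 25×2.0 + 5×4.0 + 3×10.0 + 13×16.0 + 14×23.0 = 630.

630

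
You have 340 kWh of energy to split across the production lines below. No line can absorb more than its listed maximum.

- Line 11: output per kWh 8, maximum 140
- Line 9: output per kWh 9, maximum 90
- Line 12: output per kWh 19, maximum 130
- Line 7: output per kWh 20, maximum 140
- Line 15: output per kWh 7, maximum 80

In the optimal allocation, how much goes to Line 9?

Order the production lines by output per kWh: Line 7 20 > Line 12 19 > Line 9 9 > Line 11 8 > Line 15 7.
Line 7 takes 140 to reach its cap of 140 ; 200 left.
Give Line 12 130 to hit its cap of 130 ; 70 left.
Only 70 left; Line 9 takes them to reach 70.

70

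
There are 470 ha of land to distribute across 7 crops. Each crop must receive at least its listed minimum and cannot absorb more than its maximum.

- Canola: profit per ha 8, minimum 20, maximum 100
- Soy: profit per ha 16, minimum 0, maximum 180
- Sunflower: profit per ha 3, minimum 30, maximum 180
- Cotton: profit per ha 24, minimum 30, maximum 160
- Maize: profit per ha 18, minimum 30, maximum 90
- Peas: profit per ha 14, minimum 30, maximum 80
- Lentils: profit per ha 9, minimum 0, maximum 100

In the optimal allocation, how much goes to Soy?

Meeting every minimum uses 20+0+30+30+30+30+0 = 140 ha, leaving 330.
Order the crops by profit per ha: Cotton 24 > Maize 18 > Soy 16 > Peas 14 > Lentils 9 > Canola 8 > Sunflower 3.
Cotton: +130 to 160 (cap) → 200 left.
Give Maize 60 more to hit its cap of 90 → 140 left.
Soy: +140 (room for 180) → 140. Pool exhausted.

140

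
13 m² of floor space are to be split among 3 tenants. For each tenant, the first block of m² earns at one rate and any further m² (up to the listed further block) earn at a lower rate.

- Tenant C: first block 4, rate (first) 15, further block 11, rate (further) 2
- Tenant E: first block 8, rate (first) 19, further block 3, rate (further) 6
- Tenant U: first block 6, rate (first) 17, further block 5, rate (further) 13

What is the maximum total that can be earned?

Treat each block as its own option and order by rate: Tenant E/T1 19 > Tenant U/T1 17 > Tenant C/T1 15 > Tenant U/T2 13 > Tenant E/T2 6 > Tenant C/T2 2.
Tenant E T1 at 19: fill all 8 ; 5 left.
5 remain; put them into Tenant U T1 at 17.
Total = 19×8 + 17×5 = 237.

237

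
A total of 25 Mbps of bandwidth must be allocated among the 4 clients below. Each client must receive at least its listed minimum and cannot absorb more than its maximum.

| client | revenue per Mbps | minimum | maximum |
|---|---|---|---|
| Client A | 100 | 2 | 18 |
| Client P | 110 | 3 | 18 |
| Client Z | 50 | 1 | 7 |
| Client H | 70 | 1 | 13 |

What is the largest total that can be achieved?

Meeting every minimum uses 2+3+1+1 = 7 Mbps, leaving 18.
Highest revenue per Mbps first: Client P 110 > Client A 100 > Client H 70 > Client Z 50.
Give Client P 15 more to hit its cap of 18 — 3 left.
Only 3 left; Client A takes them to reach 5.
Total = 100×5 + 110×18 + 50×1 + 70×1 = 2600.

2600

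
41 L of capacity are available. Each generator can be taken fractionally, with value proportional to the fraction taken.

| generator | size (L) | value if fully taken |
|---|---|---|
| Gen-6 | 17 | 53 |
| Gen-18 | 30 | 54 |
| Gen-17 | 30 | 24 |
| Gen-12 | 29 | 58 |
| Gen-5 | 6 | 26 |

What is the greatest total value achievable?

Sort by value density: Gen-5 26/6≈4.33, Gen-6 53/17≈3.12, Gen-12 58/29≈2, Gen-18 54/30≈1.8, Gen-17 24/30≈0.8.
All 6 L of Gen-5 fit (value 26) ; 35 remain.
Take all of Gen-6 (17 L, value 53) ; 18 L left.
Only 18 L remain; take 18/29 of Gen-12 for value 58×18/29 = 36.
Total value = 115.

115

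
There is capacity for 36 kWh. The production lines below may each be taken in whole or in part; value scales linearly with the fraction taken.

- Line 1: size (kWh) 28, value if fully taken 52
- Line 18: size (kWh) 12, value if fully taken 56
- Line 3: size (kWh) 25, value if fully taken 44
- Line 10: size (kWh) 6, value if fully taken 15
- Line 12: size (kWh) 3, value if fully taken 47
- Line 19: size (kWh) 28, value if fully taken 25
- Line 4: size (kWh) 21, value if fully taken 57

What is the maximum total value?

Rank by value-to-size ratio: Line 12 47/3≈15.7, Line 18 56/12≈4.67, Line 4 57/21≈2.71, Line 10 15/6≈2.5, Line 1 52/28≈1.86, Line 3 44/25≈1.76, Line 19 25/28≈0.893.
Take all of Line 12 (3 kWh, value 47) ; 33 kWh left.
All 12 kWh of Line 18 fit (value 56) ; 21 remain.
All 21 kWh of Line 4 fit (value 57) ; 0 remain.
Total value = 160.

160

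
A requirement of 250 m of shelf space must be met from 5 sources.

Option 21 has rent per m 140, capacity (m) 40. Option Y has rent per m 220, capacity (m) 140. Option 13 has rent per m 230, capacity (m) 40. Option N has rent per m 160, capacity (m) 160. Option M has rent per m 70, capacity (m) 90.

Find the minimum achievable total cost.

Fill from the cheapest source first.
Take 90 from Option M at 70 → need 160 more.
Option 21 at 140: take all 40 m → 120 still needed.
Option N at 160: take 120 of its 160 → requirement met.
Option Y, Option 13: unused.
Cost = 90×70 + 40×140 + 120×160 = 31100.

31100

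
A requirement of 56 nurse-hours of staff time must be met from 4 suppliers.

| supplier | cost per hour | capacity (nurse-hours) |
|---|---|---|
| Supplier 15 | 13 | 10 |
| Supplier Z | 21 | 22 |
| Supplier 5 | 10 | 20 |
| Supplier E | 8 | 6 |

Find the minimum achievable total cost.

Cheapest first:
Supplier E (8): use full 6 ; 50 nurse-hours to go.
Take 20 from Supplier 5 at 10 ; need 30 more.
Supplier 15 at 13: take all 10 nurse-hours ; 20 still needed.
Supplier Z (21): take the remaining 20 ; done.
Cost = 6×8 + 20×10 + 10×13 + 20×21 = 798.

798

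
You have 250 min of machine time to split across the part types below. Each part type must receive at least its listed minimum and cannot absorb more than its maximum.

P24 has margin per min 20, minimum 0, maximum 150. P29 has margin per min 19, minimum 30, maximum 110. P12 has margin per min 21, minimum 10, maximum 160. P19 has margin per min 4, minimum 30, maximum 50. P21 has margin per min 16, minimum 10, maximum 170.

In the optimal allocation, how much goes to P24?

20

Meeting every minimum uses 0+30+10+30+10 = 80 min, leaving 170.
Order the part types by margin per min: P12 21 > P24 20 > P29 19 > P21 16 > P19 4.
P12 takes 150 more to reach its cap of 160 — 20 left.
P24 has room for 150 more but only 20 remain, so it gets 20.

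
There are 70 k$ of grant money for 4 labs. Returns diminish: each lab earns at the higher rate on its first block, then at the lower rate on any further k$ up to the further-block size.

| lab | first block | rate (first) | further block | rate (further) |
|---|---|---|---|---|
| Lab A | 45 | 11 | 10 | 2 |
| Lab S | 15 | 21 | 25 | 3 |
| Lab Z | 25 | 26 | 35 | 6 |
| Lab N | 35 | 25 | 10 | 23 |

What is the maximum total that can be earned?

1755

Rank every tier by rate: Lab Z/first 26 > Lab N/first 25 > Lab N/second 23 > Lab S/first 21 > Lab A/first 11 > Lab Z/second 6 > Lab S/second 3 > Lab A/second 2.
Lab Z/first (26): +25 — 45 left.
Lab N/first (25): +35 — 10 left.
Lab N second at 23: fill all 10 — 0 left.
Total = 26×25 + 25×35 + 23×10 = 1755.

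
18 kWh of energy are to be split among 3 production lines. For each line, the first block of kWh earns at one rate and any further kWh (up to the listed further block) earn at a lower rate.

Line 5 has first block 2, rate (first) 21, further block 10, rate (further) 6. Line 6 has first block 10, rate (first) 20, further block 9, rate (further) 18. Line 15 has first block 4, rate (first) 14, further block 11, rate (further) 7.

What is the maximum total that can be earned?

Rank every tier by rate: Line 5/T1 21 > Line 6/T1 20 > Line 6/T2 18 > Line 15/T1 14 > Line 15/T2 7 > Line 5/T2 6.
Line 5 T1 at 21: fill all 2 → 16 left.
Line 6/T1 (20): +10 → 6 left.
Line 6 T2 at 18: only 6 left, fill 6.
Total = 21×2 + 20×10 + 18×6 = 350.

350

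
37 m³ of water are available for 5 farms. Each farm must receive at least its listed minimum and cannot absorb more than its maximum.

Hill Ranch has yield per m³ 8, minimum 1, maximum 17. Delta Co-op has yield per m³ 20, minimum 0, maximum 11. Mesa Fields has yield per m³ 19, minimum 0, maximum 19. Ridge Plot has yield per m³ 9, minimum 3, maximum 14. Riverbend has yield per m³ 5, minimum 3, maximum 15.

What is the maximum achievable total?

Meeting every minimum uses 1+0+0+3+3 = 7 m³, leaving 30.
Highest yield per m³ first: Delta Co-op 20 > Mesa Fields 19 > Ridge Plot 9 > Hill Ranch 8 > Riverbend 5.
Delta Co-op: +11 to 11 (cap) → 19 left.
Mesa Fields takes 19 more to reach its cap of 19 → 0 left.
Total = 8×1 + 20×11 + 19×19 + 9×3 + 5×3 = 631.

631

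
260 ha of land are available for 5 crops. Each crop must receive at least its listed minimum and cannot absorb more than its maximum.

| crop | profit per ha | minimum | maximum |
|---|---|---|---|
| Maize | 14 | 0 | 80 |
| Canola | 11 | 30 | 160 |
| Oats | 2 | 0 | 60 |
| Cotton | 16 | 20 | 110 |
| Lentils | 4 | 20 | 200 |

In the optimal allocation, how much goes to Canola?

Meeting every minimum uses 0+30+0+20+20 = 70 ha, leaving 190.
Highest profit per ha first: Cotton 16 > Maize 14 > Canola 11 > Lentils 4 > Oats 2.
Give Cotton 90 more to hit its cap of 110 → 100 left.
Maize: +80 to 80 (cap) → 20 left.
Canola: +20 (room for 130) → 50. Pool exhausted.

50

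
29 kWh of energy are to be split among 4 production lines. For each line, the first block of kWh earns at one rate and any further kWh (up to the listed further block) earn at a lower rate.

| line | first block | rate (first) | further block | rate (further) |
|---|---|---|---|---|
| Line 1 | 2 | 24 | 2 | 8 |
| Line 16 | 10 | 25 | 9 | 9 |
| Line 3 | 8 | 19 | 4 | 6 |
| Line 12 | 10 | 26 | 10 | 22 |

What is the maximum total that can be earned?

712

Treat each block as its own option and order by rate: Line 12/T1 26 > Line 16/T1 25 > Line 1/T1 24 > Line 12/T2 22 > Line 3/T1 19 > Line 16/T2 9 > Line 1/T2 8 > Line 3/T2 6.
Line 12/T1 (26): +10 ; 19 left.
Line 16 T1 at 25: fill all 10 ; 9 left.
Line 1/T1 (24): +2 ; 7 left.
Line 12/T2: +7 of 10 at 22; pool empty.
Total = 26×10 + 25×10 + 24×2 + 22×7 = 712.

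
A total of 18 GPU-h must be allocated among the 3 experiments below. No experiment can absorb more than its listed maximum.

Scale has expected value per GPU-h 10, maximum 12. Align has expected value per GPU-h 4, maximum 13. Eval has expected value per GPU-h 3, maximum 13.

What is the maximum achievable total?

Highest expected value per GPU-h first: Scale 10 > Align 4 > Eval 3.
Scale: +12 to 12 (cap) — 6 left.
Align has room for 13 but only 6 remain, so it gets 6.
Total = 10×12 + 4×6 = 144.

144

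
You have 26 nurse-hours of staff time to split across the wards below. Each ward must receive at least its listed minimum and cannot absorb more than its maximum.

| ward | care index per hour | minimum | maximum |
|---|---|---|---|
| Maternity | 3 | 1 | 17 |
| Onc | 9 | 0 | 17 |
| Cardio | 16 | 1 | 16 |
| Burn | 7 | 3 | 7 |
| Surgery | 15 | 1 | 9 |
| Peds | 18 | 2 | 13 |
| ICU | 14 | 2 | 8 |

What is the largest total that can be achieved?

397

Meeting every minimum uses 1+0+1+3+1+2+2 = 10 nurse-hours, leaving 16.
Highest care index per hour first: Peds 18 > Cardio 16 > Surgery 15 > ICU 14 > Onc 9 > Burn 7 > Maternity 3.
Peds takes 11 more to reach its cap of 13 ; 5 left.
Cardio: +5 (room for 15) → 6. Pool exhausted.
Total = 3×1 + 16×6 + 7×3 + 15×1 + 18×13 + 14×2 = 397.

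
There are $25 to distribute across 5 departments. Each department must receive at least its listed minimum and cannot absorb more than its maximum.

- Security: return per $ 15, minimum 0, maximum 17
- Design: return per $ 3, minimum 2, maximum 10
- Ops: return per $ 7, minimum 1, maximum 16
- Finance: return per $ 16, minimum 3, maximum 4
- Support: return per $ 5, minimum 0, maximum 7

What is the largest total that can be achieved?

339

Meeting every minimum uses 0+2+1+3+0 = 6 $, leaving 19.
Rank by return per $: Finance 16 > Security 15 > Ops 7 > Support 5 > Design 3.
Give Finance 1 more to hit its cap of 4 ; 18 left.
Security: +17 to 17 (cap) ; 1 left.
Ops: +1 (room for 15) → 2. Pool exhausted.
Total = 15×17 + 3×2 + 7×2 + 16×4 = 339.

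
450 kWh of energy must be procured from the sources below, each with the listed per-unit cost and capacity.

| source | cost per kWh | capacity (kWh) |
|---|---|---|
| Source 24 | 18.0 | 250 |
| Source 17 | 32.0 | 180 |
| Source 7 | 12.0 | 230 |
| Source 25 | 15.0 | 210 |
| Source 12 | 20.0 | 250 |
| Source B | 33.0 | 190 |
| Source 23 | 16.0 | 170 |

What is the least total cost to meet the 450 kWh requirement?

Cheapest first:
Source 7 (12.0): use full 230 → 220 kWh to go.
Source 25 (15.0): use full 210 → 10 kWh to go.
Source 23 (16.0): take the remaining 10 → done.
Source 24, Source 12, Source 17, Source B: unused.
Cost = 230×12.0 + 210×15.0 + 10×16.0 = 6070.

6070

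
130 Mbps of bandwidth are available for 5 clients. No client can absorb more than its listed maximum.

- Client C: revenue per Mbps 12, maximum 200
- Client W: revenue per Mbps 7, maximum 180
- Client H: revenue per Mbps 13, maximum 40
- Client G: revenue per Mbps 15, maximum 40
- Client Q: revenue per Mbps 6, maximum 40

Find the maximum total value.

Rank by revenue per Mbps: Client G 15 > Client H 13 > Client C 12 > Client W 7 > Client Q 6.
Give Client G 40 to hit its cap of 40 → 90 left.
Give Client H 40 to hit its cap of 40 → 50 left.
Only 50 left; Client C takes them to reach 50.
Total = 12×50 + 13×40 + 15×40 = 1720.

1720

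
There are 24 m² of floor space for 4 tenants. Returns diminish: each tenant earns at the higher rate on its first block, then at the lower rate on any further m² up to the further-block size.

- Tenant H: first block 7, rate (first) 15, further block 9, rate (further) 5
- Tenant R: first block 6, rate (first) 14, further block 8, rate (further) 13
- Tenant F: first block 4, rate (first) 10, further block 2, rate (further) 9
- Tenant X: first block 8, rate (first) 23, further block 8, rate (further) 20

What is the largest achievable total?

463

Rank every tier by rate: Tenant X/T1 23 > Tenant X/T2 20 > Tenant H/T1 15 > Tenant R/T1 14 > Tenant R/T2 13 > Tenant F/T1 10 > Tenant F/T2 9 > Tenant H/T2 5.
Fill Tenant X T1 block (8 at 23) → 16 left.
Fill Tenant X T2 block (8 at 20) → 8 left.
Fill Tenant H T1 block (7 at 15) → 1 left.
Tenant R/T1: +1 of 6 at 14; pool empty.
Total = 23×8 + 20×8 + 15×7 + 14×1 = 463.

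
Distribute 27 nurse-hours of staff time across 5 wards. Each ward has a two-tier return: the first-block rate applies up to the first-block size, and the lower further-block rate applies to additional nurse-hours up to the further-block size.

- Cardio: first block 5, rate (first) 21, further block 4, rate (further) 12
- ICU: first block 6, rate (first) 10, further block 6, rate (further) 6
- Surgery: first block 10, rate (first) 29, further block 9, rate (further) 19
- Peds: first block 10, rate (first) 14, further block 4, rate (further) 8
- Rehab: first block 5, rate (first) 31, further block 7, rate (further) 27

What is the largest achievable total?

Order all 10 blocks by rate: Rehab/T1 31 > Surgery/T1 29 > Rehab/T2 27 > Cardio/T1 21 > Surgery/T2 19 > Peds/T1 14 > Cardio/T2 12 > ICU/T1 10 > Peds/T2 8 > ICU/T2 6.
Fill Rehab T1 block (5 at 31) ; 22 left.
Surgery/T1 (29): +10 ; 12 left.
Rehab/T2 (27): +7 ; 5 left.
Fill Cardio T1 block (5 at 21) ; 0 left.
Total = 31×5 + 29×10 + 27×7 + 21×5 = 739.

739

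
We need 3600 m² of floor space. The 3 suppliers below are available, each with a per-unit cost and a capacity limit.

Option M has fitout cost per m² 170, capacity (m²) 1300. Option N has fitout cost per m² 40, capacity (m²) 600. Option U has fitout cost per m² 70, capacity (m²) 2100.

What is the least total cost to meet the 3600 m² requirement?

Use suppliers in increasing cost order.
Option N at 40: take all 600 m² → 3000 still needed.
Option U at 70: take all 2100 m² → 900 still needed.
Option M at 170: take 900 of its 1300 → requirement met.
Cost = 600×40 + 2100×70 + 900×170 = 324000.

324000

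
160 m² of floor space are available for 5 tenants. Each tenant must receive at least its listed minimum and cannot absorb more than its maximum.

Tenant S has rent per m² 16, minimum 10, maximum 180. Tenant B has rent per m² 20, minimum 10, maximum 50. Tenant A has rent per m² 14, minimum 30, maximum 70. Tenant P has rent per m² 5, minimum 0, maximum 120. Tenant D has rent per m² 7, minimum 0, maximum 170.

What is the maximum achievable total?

Meeting every minimum uses 10+10+30+0+0 = 50 m², leaving 110.
Order the tenants by rent per m²: Tenant B 20 > Tenant S 16 > Tenant A 14 > Tenant D 7 > Tenant P 5.
Tenant B takes 40 more to reach its cap of 50 → 70 left.
Tenant S has room for 170 more but only 70 remain, so it gets 80.
Total = 16×80 + 20×50 + 14×30 = 2700.

2700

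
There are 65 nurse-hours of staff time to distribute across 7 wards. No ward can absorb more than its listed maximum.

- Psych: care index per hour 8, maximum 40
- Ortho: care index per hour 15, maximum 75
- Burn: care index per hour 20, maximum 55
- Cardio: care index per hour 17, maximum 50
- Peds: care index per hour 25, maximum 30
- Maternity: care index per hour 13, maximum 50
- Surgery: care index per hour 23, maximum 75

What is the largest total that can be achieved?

Order the wards by care index per hour: Peds 25 > Surgery 23 > Burn 20 > Cardio 17 > Ortho 15 > Maternity 13 > Psych 8.
Peds: +30 to 30 (cap) — 35 left.
Only 35 left; Surgery takes them to reach 35.
Total = 25×30 + 23×35 = 1555.

1555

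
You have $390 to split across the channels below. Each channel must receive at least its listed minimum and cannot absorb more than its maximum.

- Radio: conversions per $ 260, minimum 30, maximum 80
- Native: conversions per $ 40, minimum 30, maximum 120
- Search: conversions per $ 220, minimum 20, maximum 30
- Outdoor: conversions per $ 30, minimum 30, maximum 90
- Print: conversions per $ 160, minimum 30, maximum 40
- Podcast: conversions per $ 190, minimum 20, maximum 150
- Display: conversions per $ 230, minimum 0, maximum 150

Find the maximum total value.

76400

Meeting every minimum uses 30+30+20+30+30+20+0 = 160 $, leaving 230.
Order the channels by conversions per $: Radio 260 > Display 230 > Search 220 > Podcast 190 > Print 160 > Native 40 > Outdoor 30.
Give Radio 50 more to hit its cap of 80 — 180 left.
Give Display 150 more to hit its cap of 150 — 30 left.
Search takes 10 more to reach its cap of 30 — 20 left.
Podcast has room for 130 more but only 20 remain, so it gets 40.
Total = 260×80 + 40×30 + 220×30 + 30×30 + 160×30 + 190×40 + 230×150 = 76400.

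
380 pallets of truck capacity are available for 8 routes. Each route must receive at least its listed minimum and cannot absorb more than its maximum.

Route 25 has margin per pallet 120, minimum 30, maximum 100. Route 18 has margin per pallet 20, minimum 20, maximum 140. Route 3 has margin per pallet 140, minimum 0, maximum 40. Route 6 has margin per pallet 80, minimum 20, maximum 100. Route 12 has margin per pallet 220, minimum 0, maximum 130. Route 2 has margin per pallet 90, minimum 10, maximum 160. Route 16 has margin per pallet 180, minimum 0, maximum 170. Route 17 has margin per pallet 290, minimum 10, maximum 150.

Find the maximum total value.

Meeting every minimum uses 30+20+0+20+0+10+0+10 = 90 pallets, leaving 290.
Highest margin per pallet first: Route 17 290 > Route 12 220 > Route 16 180 > Route 3 140 > Route 25 120 > Route 2 90 > Route 6 80 > Route 18 20.
Give Route 17 140 more to hit its cap of 150 ; 150 left.
Give Route 12 130 more to hit its cap of 130 ; 20 left.
Only 20 left; Route 16 takes them to reach 20.
Total = 120×30 + 20×20 + 80×20 + 220×130 + 90×10 + 180×20 + 290×150 = 82200.

82200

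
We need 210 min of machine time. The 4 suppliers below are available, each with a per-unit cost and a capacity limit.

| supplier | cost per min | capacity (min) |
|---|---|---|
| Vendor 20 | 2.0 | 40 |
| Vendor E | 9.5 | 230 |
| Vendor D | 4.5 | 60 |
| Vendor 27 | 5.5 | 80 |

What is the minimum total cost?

1075

Use suppliers in increasing cost order.
Vendor 20 at 2.0: take all 40 min ; 170 still needed.
Vendor D (4.5): use full 60 ; 110 min to go.
Vendor 27 (5.5): use full 80 ; 30 min to go.
Vendor E at 9.5: take 30 of its 230 ; requirement met.
Cost = 40×2.0 + 60×4.5 + 80×5.5 + 30×9.5 = 1075.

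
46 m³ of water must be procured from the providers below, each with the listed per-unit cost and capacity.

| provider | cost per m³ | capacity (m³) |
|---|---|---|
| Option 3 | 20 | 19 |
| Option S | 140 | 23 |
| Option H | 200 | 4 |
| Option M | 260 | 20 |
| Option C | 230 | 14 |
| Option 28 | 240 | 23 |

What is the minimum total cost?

4400

Fill from the cheapest provider first.
Option 3 (20): use full 19 ; 27 m³ to go.
Option S at 140: take all 23 m³ ; 4 still needed.
Option H at 200: take all 4 m³ ; 0 still needed.
Option C, Option 28, Option M: unused.
Cost = 19×20 + 23×140 + 4×200 = 4400.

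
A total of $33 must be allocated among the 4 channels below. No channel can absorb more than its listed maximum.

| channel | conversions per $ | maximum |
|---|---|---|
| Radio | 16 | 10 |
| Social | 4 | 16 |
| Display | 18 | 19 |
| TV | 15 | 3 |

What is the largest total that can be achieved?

551

Rank by conversions per $: Display 18 > Radio 16 > TV 15 > Social 4.
Display: +19 to 19 (cap) ; 14 left.
Radio takes 10 to reach its cap of 10 ; 4 left.
TV takes 3 to reach its cap of 3 ; 1 left.
Social has room for 16 but only 1 remain, so it gets 1.
Total = 16×10 + 4×1 + 18×19 + 15×3 = 551.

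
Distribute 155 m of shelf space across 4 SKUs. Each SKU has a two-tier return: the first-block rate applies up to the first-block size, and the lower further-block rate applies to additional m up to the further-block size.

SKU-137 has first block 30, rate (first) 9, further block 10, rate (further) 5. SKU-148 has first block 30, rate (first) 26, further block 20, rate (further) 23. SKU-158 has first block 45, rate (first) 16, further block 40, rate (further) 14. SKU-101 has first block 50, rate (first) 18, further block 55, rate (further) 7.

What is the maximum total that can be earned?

Treat each block as its own option and order by rate: SKU-148/first 26 > SKU-148/second 23 > SKU-101/first 18 > SKU-158/first 16 > SKU-158/second 14 > SKU-137/first 9 > SKU-101/second 7 > SKU-137/second 5.
SKU-148/first (26): +30 ; 125 left.
Fill SKU-148 second block (20 at 23) ; 105 left.
SKU-101/first (18): +50 ; 55 left.
SKU-158/first (16): +45 ; 10 left.
10 remain; put them into SKU-158 second at 14.
Total = 26×30 + 23×20 + 18×50 + 16×45 + 14×10 = 3000.

3000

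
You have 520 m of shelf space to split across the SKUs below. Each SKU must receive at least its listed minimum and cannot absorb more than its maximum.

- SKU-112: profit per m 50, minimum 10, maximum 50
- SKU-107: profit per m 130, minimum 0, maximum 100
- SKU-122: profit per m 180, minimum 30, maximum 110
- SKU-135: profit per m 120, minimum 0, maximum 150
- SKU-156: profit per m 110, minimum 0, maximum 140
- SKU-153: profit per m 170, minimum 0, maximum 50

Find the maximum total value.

70800

Meeting every minimum uses 10+0+30+0+0+0 = 40 m, leaving 480.
Rank by profit per m: SKU-122 180 > SKU-153 170 > SKU-107 130 > SKU-135 120 > SKU-156 110 > SKU-112 50.
SKU-122: +80 to 110 (cap) ; 400 left.
SKU-153 takes 50 more to reach its cap of 50 ; 350 left.
Give SKU-107 100 more to hit its cap of 100 ; 250 left.
Give SKU-135 150 more to hit its cap of 150 ; 100 left.
Only 100 left; SKU-156 takes them to reach 100.
Total = 50×10 + 130×100 + 180×110 + 120×150 + 110×100 + 170×50 = 70800.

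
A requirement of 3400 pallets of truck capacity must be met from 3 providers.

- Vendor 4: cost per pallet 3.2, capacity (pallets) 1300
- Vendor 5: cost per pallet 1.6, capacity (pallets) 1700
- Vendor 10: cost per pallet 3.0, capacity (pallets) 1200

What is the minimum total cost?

Fill from the cheapest provider first.
Vendor 5 at 1.6: take all 1700 pallets ; 1700 still needed.
Take 1200 from Vendor 10 at 3.0 ; need 500 more.
Vendor 4 (3.2): take the remaining 500 ; done.
Cost = 1700×1.6 + 1200×3.0 + 500×3.2 = 7920.

7920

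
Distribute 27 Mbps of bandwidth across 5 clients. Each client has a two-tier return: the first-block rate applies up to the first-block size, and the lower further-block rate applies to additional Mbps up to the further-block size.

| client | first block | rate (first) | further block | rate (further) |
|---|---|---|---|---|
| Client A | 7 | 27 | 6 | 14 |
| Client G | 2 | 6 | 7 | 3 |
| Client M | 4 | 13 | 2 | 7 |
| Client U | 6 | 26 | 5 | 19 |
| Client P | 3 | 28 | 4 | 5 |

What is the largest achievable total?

608

Order all 10 blocks by rate: Client P/tier1 28 > Client A/tier1 27 > Client U/tier1 26 > Client U/tier2 19 > Client A/tier2 14 > Client M/tier1 13 > Client M/tier2 7 > Client G/tier1 6 > Client P/tier2 5 > Client G/tier2 3.
Client P/tier1 (28): +3 ; 24 left.
Client A tier1 at 27: fill all 7 ; 17 left.
Fill Client U tier1 block (6 at 26) ; 11 left.
Client U tier2 at 19: fill all 5 ; 6 left.
Client A tier2 at 14: fill all 6 ; 0 left.
Total = 28×3 + 27×7 + 26×6 + 19×5 + 14×6 = 608.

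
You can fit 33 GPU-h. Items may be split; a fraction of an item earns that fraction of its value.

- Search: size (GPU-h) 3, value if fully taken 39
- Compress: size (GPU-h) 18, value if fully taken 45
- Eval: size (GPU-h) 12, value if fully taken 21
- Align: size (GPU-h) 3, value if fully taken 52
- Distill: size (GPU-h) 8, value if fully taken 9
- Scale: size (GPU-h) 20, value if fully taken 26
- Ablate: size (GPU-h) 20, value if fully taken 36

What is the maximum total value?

Sort by value density: Align 52/3≈17.3, Search 39/3≈13, Compress 45/18≈2.5, Ablate 36/20≈1.8, Eval 21/12≈1.75, Scale 26/20≈1.3, Distill 9/8≈1.12.
Take all of Align (3 GPU-h, value 52) → 30 GPU-h left.
Take all of Search (3 GPU-h, value 39) → 27 GPU-h left.
Compress: take in full, 18 GPU-h for value 45 → 9 left.
9 GPU-h left: a 9/20 share of Ablate gives 36×9/20 = 16.2.
Total value = 152.2.

152.2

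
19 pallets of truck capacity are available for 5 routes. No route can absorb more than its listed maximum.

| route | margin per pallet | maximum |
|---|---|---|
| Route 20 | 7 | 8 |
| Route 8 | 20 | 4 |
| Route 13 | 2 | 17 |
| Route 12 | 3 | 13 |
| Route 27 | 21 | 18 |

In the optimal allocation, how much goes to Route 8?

Order the routes by margin per pallet: Route 27 21 > Route 8 20 > Route 20 7 > Route 12 3 > Route 13 2.
Give Route 27 18 to hit its cap of 18 ; 1 left.
Route 8 has room for 4 but only 1 remain, so it gets 1.

1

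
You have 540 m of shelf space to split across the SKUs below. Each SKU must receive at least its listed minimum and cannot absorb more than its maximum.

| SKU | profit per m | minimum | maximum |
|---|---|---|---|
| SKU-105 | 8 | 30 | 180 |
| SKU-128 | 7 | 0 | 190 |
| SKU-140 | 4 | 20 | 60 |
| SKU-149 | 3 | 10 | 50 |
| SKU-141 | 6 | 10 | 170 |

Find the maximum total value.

3720

Meeting every minimum uses 30+0+20+10+10 = 70 m, leaving 470.
Rank by profit per m: SKU-105 8 > SKU-128 7 > SKU-141 6 > SKU-140 4 > SKU-149 3.
Give SKU-105 150 more to hit its cap of 180 → 320 left.
SKU-128 takes 190 more to reach its cap of 190 → 130 left.
SKU-141: +130 (room for 160) → 140. Pool exhausted.
Total = 8×180 + 7×190 + 4×20 + 3×10 + 6×140 = 3720.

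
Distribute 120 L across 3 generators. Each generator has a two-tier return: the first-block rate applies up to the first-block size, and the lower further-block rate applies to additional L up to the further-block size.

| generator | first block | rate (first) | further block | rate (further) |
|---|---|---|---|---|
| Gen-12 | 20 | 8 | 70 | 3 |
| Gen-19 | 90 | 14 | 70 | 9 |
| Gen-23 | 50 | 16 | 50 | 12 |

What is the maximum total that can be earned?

1780

Order all 6 blocks by rate: Gen-23/T1 16 > Gen-19/T1 14 > Gen-23/T2 12 > Gen-19/T2 9 > Gen-12/T1 8 > Gen-12/T2 3.
Fill Gen-23 T1 block (50 at 16) ; 70 left.
Gen-19/T1: +70 of 90 at 14; pool empty.
Total = 16×50 + 14×70 = 1780.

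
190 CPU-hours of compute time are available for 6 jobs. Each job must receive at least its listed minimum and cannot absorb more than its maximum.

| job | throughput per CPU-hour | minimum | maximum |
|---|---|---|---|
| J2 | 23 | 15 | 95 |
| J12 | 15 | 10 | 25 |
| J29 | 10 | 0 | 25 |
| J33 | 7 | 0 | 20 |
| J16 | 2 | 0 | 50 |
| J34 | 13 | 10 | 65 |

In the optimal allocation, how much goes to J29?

Meeting every minimum uses 15+10+0+0+0+10 = 35 CPU-hours, leaving 155.
Highest throughput per CPU-hour first: J2 23 > J12 15 > J34 13 > J29 10 > J33 7 > J16 2.
Give J2 80 more to hit its cap of 95 ; 75 left.
Give J12 15 more to hit its cap of 25 ; 60 left.
J34: +55 to 65 (cap) ; 5 left.
J29 has room for 25 more but only 5 remain, so it gets 5.

5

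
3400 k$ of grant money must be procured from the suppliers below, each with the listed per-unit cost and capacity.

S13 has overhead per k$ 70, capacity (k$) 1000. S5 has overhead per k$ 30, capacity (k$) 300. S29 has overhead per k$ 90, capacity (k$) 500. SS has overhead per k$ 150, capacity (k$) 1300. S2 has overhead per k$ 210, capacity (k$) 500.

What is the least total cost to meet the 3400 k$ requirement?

382000

Use suppliers in increasing cost order.
S5 at 30: take all 300 k$ ; 3100 still needed.
S13 at 70: take all 1000 k$ ; 2100 still needed.
Take 500 from S29 at 90 ; need 1600 more.
Take 1300 from SS at 150 ; need 300 more.
S2 at 210: take 300 of its 500 ; requirement met.
Cost = 300×30 + 1000×70 + 500×90 + 1300×150 + 300×210 = 382000.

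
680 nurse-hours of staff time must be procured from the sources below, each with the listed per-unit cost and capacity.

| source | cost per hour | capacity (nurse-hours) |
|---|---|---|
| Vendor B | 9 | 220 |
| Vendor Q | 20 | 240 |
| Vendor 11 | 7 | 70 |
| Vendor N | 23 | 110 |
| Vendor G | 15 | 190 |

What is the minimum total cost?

Fill from the cheapest source first.
Vendor 11 at 7: take all 70 nurse-hours → 610 still needed.
Take 220 from Vendor B at 9 → need 390 more.
Take 190 from Vendor G at 15 → need 200 more.
Take 200 from Vendor Q at 20 to finish.
Vendor N: unused.
Cost = 70×7 + 220×9 + 190×15 + 200×20 = 9320.

9320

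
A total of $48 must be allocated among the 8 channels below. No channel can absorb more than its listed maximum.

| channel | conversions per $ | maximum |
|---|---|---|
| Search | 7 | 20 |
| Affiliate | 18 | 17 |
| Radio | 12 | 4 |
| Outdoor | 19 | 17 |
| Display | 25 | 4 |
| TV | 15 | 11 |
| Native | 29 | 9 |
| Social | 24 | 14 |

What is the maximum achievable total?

1092

Rank by conversions per $: Native 29 > Display 25 > Social 24 > Outdoor 19 > Affiliate 18 > TV 15 > Radio 12 > Search 7.
Native takes 9 to reach its cap of 9 ; 39 left.
Display: +4 to 4 (cap) ; 35 left.
Give Social 14 to hit its cap of 14 ; 21 left.
Give Outdoor 17 to hit its cap of 17 ; 4 left.
Affiliate: +4 (room for 17) → 4. Pool exhausted.
Total = 18×4 + 19×17 + 25×4 + 29×9 + 24×14 = 1092.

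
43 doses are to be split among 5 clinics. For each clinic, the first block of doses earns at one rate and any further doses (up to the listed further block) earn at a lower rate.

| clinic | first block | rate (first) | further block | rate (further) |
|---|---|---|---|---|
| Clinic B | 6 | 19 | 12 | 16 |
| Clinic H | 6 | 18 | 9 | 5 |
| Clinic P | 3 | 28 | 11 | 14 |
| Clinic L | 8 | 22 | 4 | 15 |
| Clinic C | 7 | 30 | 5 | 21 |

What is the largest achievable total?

925

Order all 10 blocks by rate: Clinic C/T1 30 > Clinic P/T1 28 > Clinic L/T1 22 > Clinic C/T2 21 > Clinic B/T1 19 > Clinic H/T1 18 > Clinic B/T2 16 > Clinic L/T2 15 > Clinic P/T2 14 > Clinic H/T2 5.
Fill Clinic C T1 block (7 at 30) → 36 left.
Fill Clinic P T1 block (3 at 28) → 33 left.
Clinic L T1 at 22: fill all 8 → 25 left.
Clinic C T2 at 21: fill all 5 → 20 left.
Clinic B T1 at 19: fill all 6 → 14 left.
Clinic H T1 at 18: fill all 6 → 8 left.
Clinic B/T2: +8 of 12 at 16; pool empty.
Total = 30×7 + 28×3 + 22×8 + 21×5 + 19×6 + 18×6 + 16×8 = 925.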